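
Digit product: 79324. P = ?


7 × 9 × 3 × 2 × 4 = 1512


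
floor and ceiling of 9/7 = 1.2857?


9/7 = 1.2857
floor = 1
ceil = 2

floor = 1, ceil = 2


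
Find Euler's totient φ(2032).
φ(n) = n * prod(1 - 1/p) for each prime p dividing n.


2032 = 2^4 × 127
Prime factors: 2, 127
φ(2032) = 2032 × (1-1/2) × (1-1/127)
= 2032 × 1/2 × 126/127 = 1008

φ(2032) = 1008


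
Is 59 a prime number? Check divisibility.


Check divisors up to sqrt(59) = 7.6811
No divisors found.
59 is prime.

Yes, 59 is prime


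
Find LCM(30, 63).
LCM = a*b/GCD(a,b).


GCD(30, 63) = 3
LCM = 30*63/3 = 1890/3 = 630

LCM = 630


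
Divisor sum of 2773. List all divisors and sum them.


Divisors of 2773: 1, 47, 59, 2773
Sum = 1 + 47 + 59 + 2773 = 2880

σ(2773) = 2880


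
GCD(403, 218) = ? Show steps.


403 = 1 * 218 + 185
218 = 1 * 185 + 33
185 = 5 * 33 + 20
33 = 1 * 20 + 13
20 = 1 * 13 + 7
13 = 1 * 7 + 6
7 = 1 * 6 + 1
6 = 6 * 1 + 0
GCD = 1


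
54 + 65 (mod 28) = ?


54 + 65 = 119
119 mod 28 = 7


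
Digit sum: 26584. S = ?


2 + 6 + 5 + 8 + 4 = 25


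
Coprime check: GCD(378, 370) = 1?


Euclidean algorithm:
378 = 1 * 370 + 8
370 = 46 * 8 + 2
8 = 4 * 2 + 0
GCD(378, 370) = 2

No, not coprime (GCD = 2)


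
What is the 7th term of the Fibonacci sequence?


Sequence: 1, 1, 2, 3, 5, 8, 13
F(7) = 13


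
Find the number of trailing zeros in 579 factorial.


floor(579/5) = 115
floor(579/25) = 23
floor(579/125) = 4
Total = 142

142 trailing zeros


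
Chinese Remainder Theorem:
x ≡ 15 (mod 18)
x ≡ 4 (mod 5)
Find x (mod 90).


M = 18*5 = 90
M1 = M/18 = 5, M2 = M/5 = 18
M1^(-1) mod 18 = 11, M2^(-1) mod 5 = 2
x = 15*5*11 + 4*18*2 = 969
969 mod 90 = 69
Check: 69 mod 18 = 15 ✓, 69 mod 5 = 4 ✓

x ≡ 69 (mod 90)


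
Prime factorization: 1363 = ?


1363 / 29 = 47
47 / 47 = 1
1363 = 29 × 47


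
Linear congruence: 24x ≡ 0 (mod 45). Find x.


GCD(24, 45) = 3 divides 0
Divide: 8x ≡ 0 (mod 15)
x ≡ 0 (mod 15)


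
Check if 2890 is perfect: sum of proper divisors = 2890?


Proper divisors of 2890: 1, 2, 5, 10, 17, 34, 85, 170, 289, 578, 1445
Sum = 1 + 2 + 5 + 10 + 17 + 34 + 85 + 170 + 289 + 578 + 1445 = 2636

No, 2890 is not perfect (2636 ≠ 2890)


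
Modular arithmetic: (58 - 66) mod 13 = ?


58 - 66 = -8
-8 mod 13 = 5


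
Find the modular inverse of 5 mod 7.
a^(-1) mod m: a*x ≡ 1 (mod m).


Use the extended Euclidean algorithm on (7, 5); each row r = 7*s + 5*t:
r=7, s=1, t=0
r=5, s=0, t=1
q=1: r=2, s=1, t=-1   [7*(1) + 5*(-1) = 2]
q=2: r=1, s=-2, t=3   [7*(-2) + 5*(3) = 1]
q=2: r=0, s=5, t=-7   [7*(5) + 5*(-7) = 0]
GCD = 1 with t = 3, so 5*(3) ≡ 1 (mod 7)
Inverse = 3 mod 7 = 3
Check: 5 * 3 = 15 ≡ 1 (mod 7)

5^(-1) ≡ 3 (mod 7)


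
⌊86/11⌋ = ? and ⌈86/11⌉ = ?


86/11 = 7.8182
floor = 7
ceil = 8

floor = 7, ceil = 8


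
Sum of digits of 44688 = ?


4 + 4 + 6 + 8 + 8 = 30


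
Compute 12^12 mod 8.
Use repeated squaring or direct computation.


12^1 mod 8 = 4
12^2 mod 8 = 0
12^3 mod 8 = 0
12^4 mod 8 = 0
12^5 mod 8 = 0
12^6 mod 8 = 0
12^7 mod 8 = 0
12^8 mod 8 = 0
12^9 mod 8 = 0
12^10 mod 8 = 0
12^11 mod 8 = 0
12^12 mod 8 = 0


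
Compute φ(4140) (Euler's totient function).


4140 = 2^2 × 3^2 × 5 × 23
Prime factors: 2, 3, 5, 23
φ(4140) = 4140 × (1-1/2) × (1-1/3) × (1-1/5) × (1-1/23)
= 4140 × 1/2 × 2/3 × 4/5 × 22/23 = 1056

φ(4140) = 1056


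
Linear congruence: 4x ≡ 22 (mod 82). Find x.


GCD(4, 82) = 2 divides 22
Divide: 2x ≡ 11 (mod 41)
x ≡ 26 (mod 41)


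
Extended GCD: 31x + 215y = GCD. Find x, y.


Tabular extended Euclidean (each row: r = 31*s + 215*t):
r=31, s=1, t=0
r=215, s=0, t=1
q=0: r=31, s=1, t=0   [31*(1) + 215*(0) = 31]
q=6: r=29, s=-6, t=1   [31*(-6) + 215*(1) = 29]
q=1: r=2, s=7, t=-1   [31*(7) + 215*(-1) = 2]
q=14: r=1, s=-104, t=15   [31*(-104) + 215*(15) = 1]
q=2: r=0, s=215, t=-31   [31*(215) + 215*(-31) = 0]
GCD = 1; from the row with r=1: x=-104, y=15
Check: 31*(-104) + 215*(15) = -3224 + 3225 = 1

GCD = 1, x = -104, y = 15


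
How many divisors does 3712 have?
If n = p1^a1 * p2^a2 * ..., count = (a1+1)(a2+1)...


3712 = 2^7 × 29^1
d(3712) = (7+1) × (1+1) = 16

16 divisors


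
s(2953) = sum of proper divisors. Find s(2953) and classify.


Proper divisors: 1
Sum = 1 = 1
1 < 2953 → deficient

s(2953) = 1 (deficient)


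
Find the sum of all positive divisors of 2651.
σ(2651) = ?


Divisors of 2651: 1, 11, 241, 2651
Sum = 1 + 11 + 241 + 2651 = 2904

σ(2651) = 2904


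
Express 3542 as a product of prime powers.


3542 / 2 = 1771
1771 / 7 = 253
253 / 11 = 23
23 / 23 = 1
3542 = 2 × 7 × 11 × 23


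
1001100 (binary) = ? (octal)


1001100 (base 2) = 76 (decimal)
76 (decimal) = 114 (base 8)


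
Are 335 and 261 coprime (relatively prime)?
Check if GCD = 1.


Euclidean algorithm:
335 = 1 * 261 + 74
261 = 3 * 74 + 39
74 = 1 * 39 + 35
39 = 1 * 35 + 4
35 = 8 * 4 + 3
4 = 1 * 3 + 1
3 = 3 * 1 + 0
GCD(335, 261) = 1

Yes, coprime (GCD = 1)


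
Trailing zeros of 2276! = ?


floor(2276/5) = 455
floor(2276/25) = 91
floor(2276/125) = 18
floor(2276/625) = 3
Total = 567

567 trailing zeros


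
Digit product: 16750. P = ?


1 × 6 × 7 × 5 × 0 = 0


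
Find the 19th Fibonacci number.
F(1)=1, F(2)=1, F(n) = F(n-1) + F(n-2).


Sequence: 1, 1, 2, 3, 5, 8, 13, 21, 34, 55, 89, 144, 233, 377, 610, 987, 1597, 2584, 4181
F(19) = 4181


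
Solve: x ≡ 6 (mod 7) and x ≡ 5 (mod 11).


M = 7*11 = 77
M1 = M/7 = 11, M2 = M/11 = 7
M1^(-1) mod 7 = 2, M2^(-1) mod 11 = 8
x = 6*11*2 + 5*7*8 = 412
412 mod 77 = 27
Check: 27 mod 7 = 6 ✓, 27 mod 11 = 5 ✓

x ≡ 27 (mod 77)


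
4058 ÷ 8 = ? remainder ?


4058 = 8 * 507 + 2
Check: 4056 + 2 = 4058

q = 507, r = 2


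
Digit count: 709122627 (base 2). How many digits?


709122627 in base 2 = 101010010001000101101001000011
Number of digits = 30

30 digits (base 2)


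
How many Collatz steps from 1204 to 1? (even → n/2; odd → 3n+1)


1204 → 602 → 301 → 904 → 452 → 226 → 113 → 340 → 170 → 85 → 256 → 128 → 64 → 32 → 16 → 8 → 4 → 2 → 1
Total steps = 18

18 steps


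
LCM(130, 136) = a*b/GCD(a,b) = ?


GCD(130, 136) = 2
LCM = 130*136/2 = 17680/2 = 8840

LCM = 8840


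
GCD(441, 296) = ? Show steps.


441 = 1 * 296 + 145
296 = 2 * 145 + 6
145 = 24 * 6 + 1
6 = 6 * 1 + 0
GCD = 1


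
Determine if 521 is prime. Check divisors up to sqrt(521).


Check divisors up to sqrt(521) = 22.8254
No divisors found.
521 is prime.

Yes, 521 is prime


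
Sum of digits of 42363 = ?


4 + 2 + 3 + 6 + 3 = 18


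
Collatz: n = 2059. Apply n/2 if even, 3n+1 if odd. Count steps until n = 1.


2059 → 6178 → 3089 → 9268 → 4634 → 2317 → 6952 → 3476 → 1738 → 869 → 2608 → 1304 → 652 → 326 → 163 → 490 → 245 → 736 → 368 → 184 → 92 → 46 → 23 → 70 → 35 → 106 → 53 → 160 → 80 → 40 → 20 → 10 → 5 → 16 → 8 → 4 → 2 → 1
Total steps = 37

37 steps


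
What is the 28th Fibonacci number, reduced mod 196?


F(k) mod 196 for k=1..28:
1, 1, 2, 3, 5, 8, 13, 21, 34, 55, 89, 144, 37, 181, 22, 7, 29, 36, 65, 101, 166, 71, 41, 112, 153, 69, 26, 95
F(28) mod 196 = 95


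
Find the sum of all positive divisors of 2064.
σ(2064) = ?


Divisors of 2064: 1, 2, 3, 4, 6, 8, 12, 16, 24, 43, 48, 86, 129, 172, 258, 344, 516, 688, 1032, 2064
Sum = 1 + 2 + 3 + 4 + 6 + 8 + 12 + 16 + 24 + 43 + 48 + 86 + 129 + 172 + 258 + 344 + 516 + 688 + 1032 + 2064 = 5456

σ(2064) = 5456


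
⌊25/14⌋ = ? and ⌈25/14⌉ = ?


25/14 = 1.7857
floor = 1
ceil = 2

floor = 1, ceil = 2


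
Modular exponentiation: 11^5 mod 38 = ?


11^1 mod 38 = 11
11^2 mod 38 = 7
11^3 mod 38 = 1
11^4 mod 38 = 11
11^5 mod 38 = 7


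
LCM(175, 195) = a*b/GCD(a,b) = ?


GCD(175, 195) = 5
LCM = 175*195/5 = 34125/5 = 6825

LCM = 6825


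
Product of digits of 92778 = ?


9 × 2 × 7 × 7 × 8 = 7056


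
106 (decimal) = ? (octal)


106 (base 10) = 106 (decimal)
106 (decimal) = 152 (base 8)


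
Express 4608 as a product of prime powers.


4608 / 2 = 2304
2304 / 2 = 1152
1152 / 2 = 576
576 / 2 = 288
288 / 2 = 144
144 / 2 = 72
72 / 2 = 36
36 / 2 = 18
18 / 2 = 9
9 / 3 = 3
3 / 3 = 1
4608 = 2^9 × 3^2


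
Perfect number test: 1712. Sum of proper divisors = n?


Proper divisors of 1712: 1, 2, 4, 8, 16, 107, 214, 428, 856
Sum = 1 + 2 + 4 + 8 + 16 + 107 + 214 + 428 + 856 = 1636

No, 1712 is not perfect (1636 ≠ 1712)


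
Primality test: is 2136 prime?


2136 / 2 = 1068 (exact division)
2136 is NOT prime.

No, 2136 is not prime


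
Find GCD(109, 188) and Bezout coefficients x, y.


Tabular extended Euclidean (each row: r = 109*s + 188*t):
r=109, s=1, t=0
r=188, s=0, t=1
q=0: r=109, s=1, t=0   [109*(1) + 188*(0) = 109]
q=1: r=79, s=-1, t=1   [109*(-1) + 188*(1) = 79]
q=1: r=30, s=2, t=-1   [109*(2) + 188*(-1) = 30]
q=2: r=19, s=-5, t=3   [109*(-5) + 188*(3) = 19]
q=1: r=11, s=7, t=-4   [109*(7) + 188*(-4) = 11]
q=1: r=8, s=-12, t=7   [109*(-12) + 188*(7) = 8]
q=1: r=3, s=19, t=-11   [109*(19) + 188*(-11) = 3]
q=2: r=2, s=-50, t=29   [109*(-50) + 188*(29) = 2]
q=1: r=1, s=69, t=-40   [109*(69) + 188*(-40) = 1]
q=2: r=0, s=-188, t=109   [109*(-188) + 188*(109) = 0]
GCD = 1; from the row with r=1: x=69, y=-40
Check: 109*(69) + 188*(-40) = 7521 - 7520 = 1

GCD = 1, x = 69, y = -40


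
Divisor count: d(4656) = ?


4656 = 2^4 × 3^1 × 97^1
d(4656) = (4+1) × (1+1) × (1+1) = 20

20 divisors


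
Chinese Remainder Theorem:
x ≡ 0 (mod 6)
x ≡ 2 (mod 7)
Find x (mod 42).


M = 6*7 = 42
M1 = M/6 = 7, M2 = M/7 = 6
M1^(-1) mod 6 = 1, M2^(-1) mod 7 = 6
x = 0*7*1 + 2*6*6 = 72
72 mod 42 = 30
Check: 30 mod 6 = 0 ✓, 30 mod 7 = 2 ✓

x ≡ 30 (mod 42)


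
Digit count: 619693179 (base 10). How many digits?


619693179 has 9 digits in base 10
floor(log10(619693179)) + 1 = floor(8.7922) + 1 = 9

9 digits (base 10)


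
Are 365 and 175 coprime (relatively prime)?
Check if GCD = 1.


Euclidean algorithm:
365 = 2 * 175 + 15
175 = 11 * 15 + 10
15 = 1 * 10 + 5
10 = 2 * 5 + 0
GCD(365, 175) = 5

No, not coprime (GCD = 5)


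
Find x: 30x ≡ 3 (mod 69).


GCD(30, 69) = 3 divides 3
Divide: 10x ≡ 1 (mod 23)
x ≡ 7 (mod 23)


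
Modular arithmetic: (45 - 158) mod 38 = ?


45 - 158 = -113
-113 mod 38 = 1


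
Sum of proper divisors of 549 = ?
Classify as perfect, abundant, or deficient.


Proper divisors: 1, 3, 9, 61, 183
Sum = 1 + 3 + 9 + 61 + 183 = 257
257 < 549 → deficient

s(549) = 257 (deficient)


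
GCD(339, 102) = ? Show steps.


339 = 3 * 102 + 33
102 = 3 * 33 + 3
33 = 11 * 3 + 0
GCD = 3


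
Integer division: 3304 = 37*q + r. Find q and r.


3304 = 37 * 89 + 11
Check: 3293 + 11 = 3304

q = 89, r = 11


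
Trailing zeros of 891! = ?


floor(891/5) = 178
floor(891/25) = 35
floor(891/125) = 7
floor(891/625) = 1
Total = 221

221 trailing zeros


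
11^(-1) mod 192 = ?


Use the extended Euclidean algorithm on (192, 11); each row r = 192*s + 11*t:
r=192, s=1, t=0
r=11, s=0, t=1
q=17: r=5, s=1, t=-17   [192*(1) + 11*(-17) = 5]
q=2: r=1, s=-2, t=35   [192*(-2) + 11*(35) = 1]
q=5: r=0, s=11, t=-192   [192*(11) + 11*(-192) = 0]
GCD = 1 with t = 35, so 11*(35) ≡ 1 (mod 192)
Inverse = 35 mod 192 = 35
Check: 11 * 35 = 385 ≡ 1 (mod 192)

11^(-1) ≡ 35 (mod 192)


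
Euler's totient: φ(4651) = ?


4651 = 4651
Prime factors: 4651
φ(4651) = 4651 × (1-1/4651)
= 4651 × 4650/4651 = 4650

φ(4651) = 4650


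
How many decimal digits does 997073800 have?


997073800 has 9 digits in base 10
floor(log10(997073800)) + 1 = floor(8.9987) + 1 = 9

9 digits (base 10)


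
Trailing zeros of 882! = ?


floor(882/5) = 176
floor(882/25) = 35
floor(882/125) = 7
floor(882/625) = 1
Total = 219

219 trailing zeros


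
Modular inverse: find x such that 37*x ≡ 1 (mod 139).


Use the extended Euclidean algorithm on (139, 37); each row r = 139*s + 37*t:
r=139, s=1, t=0
r=37, s=0, t=1
q=3: r=28, s=1, t=-3   [139*(1) + 37*(-3) = 28]
q=1: r=9, s=-1, t=4   [139*(-1) + 37*(4) = 9]
q=3: r=1, s=4, t=-15   [139*(4) + 37*(-15) = 1]
q=9: r=0, s=-37, t=139   [139*(-37) + 37*(139) = 0]
GCD = 1 with t = -15, so 37*(-15) ≡ 1 (mod 139)
Inverse = -15 mod 139 = 124
Check: 37 * 124 = 4588 ≡ 1 (mod 139)

37^(-1) ≡ 124 (mod 139)


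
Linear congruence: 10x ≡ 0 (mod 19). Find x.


GCD(10, 19) = 1, unique solution
a^(-1) mod 19 = 2
x = 2 * 0 mod 19 = 0

x ≡ 0 (mod 19)


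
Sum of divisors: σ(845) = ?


Divisors of 845: 1, 5, 13, 65, 169, 845
Sum = 1 + 5 + 13 + 65 + 169 + 845 = 1098

σ(845) = 1098


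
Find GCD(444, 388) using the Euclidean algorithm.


444 = 1 * 388 + 56
388 = 6 * 56 + 52
56 = 1 * 52 + 4
52 = 13 * 4 + 0
GCD = 4


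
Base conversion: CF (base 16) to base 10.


CF (base 16) = 207 (decimal)
207 (decimal) = 207 (base 10)


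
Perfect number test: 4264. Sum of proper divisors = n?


Proper divisors of 4264: 1, 2, 4, 8, 13, 26, 41, 52, 82, 104, 164, 328, 533, 1066, 2132
Sum = 1 + 2 + 4 + 8 + 13 + 26 + 41 + 52 + 82 + 104 + 164 + 328 + 533 + 1066 + 2132 = 4556

No, 4264 is not perfect (4556 ≠ 4264)


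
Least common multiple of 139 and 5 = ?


GCD(139, 5) = 1
LCM = 139*5/1 = 695/1 = 695

LCM = 695


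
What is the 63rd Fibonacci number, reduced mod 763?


F(k) mod 763 for k=1..63:
1, 1, 2, 3, 5, 8, 13, 21, 34, 55, 89, 144, 233, 377, 610, 224, 71, 295, 366, 661, 264, 162, 426, 588, 251, 76, 327, 403, 730, 370, 337, 707, 281, 225, 506, 731, 474, 442, 153, 595, 748, 580, 565, 382, 184, 566, 750, 553, 540, 330, 107, 437, 544, 218, 762, 217, 216, 433, 649, 319, 205, 524, 729
F(63) mod 763 = 729


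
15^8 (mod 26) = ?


15^1 mod 26 = 15
15^2 mod 26 = 17
15^3 mod 26 = 21
15^4 mod 26 = 3
15^5 mod 26 = 19
15^6 mod 26 = 25
15^7 mod 26 = 11
15^8 mod 26 = 9


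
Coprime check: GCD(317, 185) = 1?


Euclidean algorithm:
317 = 1 * 185 + 132
185 = 1 * 132 + 53
132 = 2 * 53 + 26
53 = 2 * 26 + 1
26 = 26 * 1 + 0
GCD(317, 185) = 1

Yes, coprime (GCD = 1)


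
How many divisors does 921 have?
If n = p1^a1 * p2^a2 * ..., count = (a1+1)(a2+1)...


921 = 3^1 × 307^1
d(921) = (1+1) × (1+1) = 4

4 divisors


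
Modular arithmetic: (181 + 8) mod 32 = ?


181 + 8 = 189
189 mod 32 = 29


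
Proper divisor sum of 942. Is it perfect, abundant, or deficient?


Proper divisors: 1, 2, 3, 6, 157, 314, 471
Sum = 1 + 2 + 3 + 6 + 157 + 314 + 471 = 954
954 > 942 → abundant

s(942) = 954 (abundant)


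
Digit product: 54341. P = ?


5 × 4 × 3 × 4 × 1 = 240


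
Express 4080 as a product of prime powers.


4080 / 2 = 2040
2040 / 2 = 1020
1020 / 2 = 510
510 / 2 = 255
255 / 3 = 85
85 / 5 = 17
17 / 17 = 1
4080 = 2^4 × 3 × 5 × 17


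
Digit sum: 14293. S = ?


1 + 4 + 2 + 9 + 3 = 19


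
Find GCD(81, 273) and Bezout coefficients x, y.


Tabular extended Euclidean (each row: r = 81*s + 273*t):
r=81, s=1, t=0
r=273, s=0, t=1
q=0: r=81, s=1, t=0   [81*(1) + 273*(0) = 81]
q=3: r=30, s=-3, t=1   [81*(-3) + 273*(1) = 30]
q=2: r=21, s=7, t=-2   [81*(7) + 273*(-2) = 21]
q=1: r=9, s=-10, t=3   [81*(-10) + 273*(3) = 9]
q=2: r=3, s=27, t=-8   [81*(27) + 273*(-8) = 3]
q=3: r=0, s=-91, t=27   [81*(-91) + 273*(27) = 0]
GCD = 3; from the row with r=3: x=27, y=-8
Check: 81*(27) + 273*(-8) = 2187 - 2184 = 3

GCD = 3, x = 27, y = -8


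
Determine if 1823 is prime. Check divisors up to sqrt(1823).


Check divisors up to sqrt(1823) = 42.6966
No divisors found.
1823 is prime.

Yes, 1823 is prime


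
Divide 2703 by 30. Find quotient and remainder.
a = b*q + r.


2703 = 30 * 90 + 3
Check: 2700 + 3 = 2703

q = 90, r = 3


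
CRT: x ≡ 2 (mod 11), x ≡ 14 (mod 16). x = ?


M = 11*16 = 176
M1 = M/11 = 16, M2 = M/16 = 11
M1^(-1) mod 11 = 9, M2^(-1) mod 16 = 3
x = 2*16*9 + 14*11*3 = 750
750 mod 176 = 46
Check: 46 mod 11 = 2 ✓, 46 mod 16 = 14 ✓

x ≡ 46 (mod 176)


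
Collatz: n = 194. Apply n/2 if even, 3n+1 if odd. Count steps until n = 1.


194 → 97 → 292 → 146 → 73 → 220 → 110 → 55 → 166 → 83 → 250 → 125 → 376 → 188 → 94 → 47 → 142 → 71 → 214 → 107 → 322 → 161 → 484 → 242 → 121 → 364 → 182 → 91 → 274 → 137 → 412 → 206 → 103 → 310 → 155 → 466 → 233 → 700 → 350 → 175 → 526 → 263 → 790 → 395 → 1186 → 593 → 1780 → 890 → 445 → 1336 → 668 → 334 → 167 → 502 → 251 → 754 → 377 → 1132 → 566 → 283 → 850 → 425 → 1276 → 638 → 319 → 958 → 479 → 1438 → 719 → 2158 → 1079 → 3238 → 1619 → 4858 → 2429 → 7288 → 3644 → 1822 → 911 → 2734 → 1367 → 4102 → 2051 → 6154 → 3077 → 9232 → 4616 → 2308 → 1154 → 577 → 1732 → 866 → 433 → 1300 → 650 → 325 → 976 → 488 → 244 → 122 → 61 → 184 → 92 → 46 → 23 → 70 → 35 → 106 → 53 → 160 → 80 → 40 → 20 → 10 → 5 → 16 → 8 → 4 → 2 → 1
Total steps = 119

119 steps


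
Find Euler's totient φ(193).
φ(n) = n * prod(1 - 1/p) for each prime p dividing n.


193 = 193
Prime factors: 193
φ(193) = 193 × (1-1/193)
= 193 × 192/193 = 192

φ(193) = 192


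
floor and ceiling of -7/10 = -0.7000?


-7/10 = -0.7000
floor = -1
ceil = 0

floor = -1, ceil = 0


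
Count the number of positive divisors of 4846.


4846 = 2^1 × 2423^1
d(4846) = (1+1) × (1+1) = 4

4 divisors


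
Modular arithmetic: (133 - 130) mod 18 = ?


133 - 130 = 3
3 mod 18 = 3


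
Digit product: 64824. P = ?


6 × 4 × 8 × 2 × 4 = 1536


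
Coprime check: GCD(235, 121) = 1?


Euclidean algorithm:
235 = 1 * 121 + 114
121 = 1 * 114 + 7
114 = 16 * 7 + 2
7 = 3 * 2 + 1
2 = 2 * 1 + 0
GCD(235, 121) = 1

Yes, coprime (GCD = 1)


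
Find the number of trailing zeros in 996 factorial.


floor(996/5) = 199
floor(996/25) = 39
floor(996/125) = 7
floor(996/625) = 1
Total = 246

246 trailing zeros


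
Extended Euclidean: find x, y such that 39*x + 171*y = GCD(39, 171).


Tabular extended Euclidean (each row: r = 39*s + 171*t):
r=39, s=1, t=0
r=171, s=0, t=1
q=0: r=39, s=1, t=0   [39*(1) + 171*(0) = 39]
q=4: r=15, s=-4, t=1   [39*(-4) + 171*(1) = 15]
q=2: r=9, s=9, t=-2   [39*(9) + 171*(-2) = 9]
q=1: r=6, s=-13, t=3   [39*(-13) + 171*(3) = 6]
q=1: r=3, s=22, t=-5   [39*(22) + 171*(-5) = 3]
q=2: r=0, s=-57, t=13   [39*(-57) + 171*(13) = 0]
GCD = 3; from the row with r=3: x=22, y=-5
Check: 39*(22) + 171*(-5) = 858 - 855 = 3

GCD = 3, x = 22, y = -5


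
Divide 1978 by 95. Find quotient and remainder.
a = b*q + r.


1978 = 95 * 20 + 78
Check: 1900 + 78 = 1978

q = 20, r = 78


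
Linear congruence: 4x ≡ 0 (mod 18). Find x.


GCD(4, 18) = 2 divides 0
Divide: 2x ≡ 0 (mod 9)
x ≡ 0 (mod 9)


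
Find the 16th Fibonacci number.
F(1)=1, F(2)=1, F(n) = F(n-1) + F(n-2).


Sequence: 1, 1, 2, 3, 5, 8, 13, 21, 34, 55, 89, 144, 233, 377, 610, 987
F(16) = 987


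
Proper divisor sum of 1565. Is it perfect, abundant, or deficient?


Proper divisors: 1, 5, 313
Sum = 1 + 5 + 313 = 319
319 < 1565 → deficient

s(1565) = 319 (deficient)


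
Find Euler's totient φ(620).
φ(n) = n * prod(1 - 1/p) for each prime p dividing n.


620 = 2^2 × 5 × 31
Prime factors: 2, 5, 31
φ(620) = 620 × (1-1/2) × (1-1/5) × (1-1/31)
= 620 × 1/2 × 4/5 × 30/31 = 240

φ(620) = 240


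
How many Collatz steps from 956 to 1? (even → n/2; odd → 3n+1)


956 → 478 → 239 → 718 → 359 → 1078 → 539 → 1618 → 809 → 2428 → 1214 → 607 → 1822 → 911 → 2734 → 1367 → 4102 → 2051 → 6154 → 3077 → 9232 → 4616 → 2308 → 1154 → 577 → 1732 → 866 → 433 → 1300 → 650 → 325 → 976 → 488 → 244 → 122 → 61 → 184 → 92 → 46 → 23 → 70 → 35 → 106 → 53 → 160 → 80 → 40 → 20 → 10 → 5 → 16 → 8 → 4 → 2 → 1
Total steps = 54

54 steps


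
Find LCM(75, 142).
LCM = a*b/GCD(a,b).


GCD(75, 142) = 1
LCM = 75*142/1 = 10650/1 = 10650

LCM = 10650


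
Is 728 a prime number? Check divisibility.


728 / 2 = 364 (exact division)
728 is NOT prime.

No, 728 is not prime


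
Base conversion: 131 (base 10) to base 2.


131 (base 10) = 131 (decimal)
131 (decimal) = 10000011 (base 2)


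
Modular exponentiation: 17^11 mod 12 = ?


17^1 mod 12 = 5
17^2 mod 12 = 1
17^3 mod 12 = 5
17^4 mod 12 = 1
17^5 mod 12 = 5
17^6 mod 12 = 1
17^7 mod 12 = 5
17^8 mod 12 = 1
17^9 mod 12 = 5
17^10 mod 12 = 1
17^11 mod 12 = 5


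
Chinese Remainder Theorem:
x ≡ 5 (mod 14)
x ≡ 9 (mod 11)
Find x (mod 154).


M = 14*11 = 154
M1 = M/14 = 11, M2 = M/11 = 14
M1^(-1) mod 14 = 9, M2^(-1) mod 11 = 4
x = 5*11*9 + 9*14*4 = 999
999 mod 154 = 75
Check: 75 mod 14 = 5 ✓, 75 mod 11 = 9 ✓

x ≡ 75 (mod 154)


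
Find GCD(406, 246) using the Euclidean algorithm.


406 = 1 * 246 + 160
246 = 1 * 160 + 86
160 = 1 * 86 + 74
86 = 1 * 74 + 12
74 = 6 * 12 + 2
12 = 6 * 2 + 0
GCD = 2


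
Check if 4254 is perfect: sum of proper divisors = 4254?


Proper divisors of 4254: 1, 2, 3, 6, 709, 1418, 2127
Sum = 1 + 2 + 3 + 6 + 709 + 1418 + 2127 = 4266

No, 4254 is not perfect (4266 ≠ 4254)


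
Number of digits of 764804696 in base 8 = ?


764804696 in base 8 = 5545377130
Number of digits = 10

10 digits (base 8)


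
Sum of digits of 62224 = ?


6 + 2 + 2 + 2 + 4 = 16


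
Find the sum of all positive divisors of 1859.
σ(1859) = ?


Divisors of 1859: 1, 11, 13, 143, 169, 1859
Sum = 1 + 11 + 13 + 143 + 169 + 1859 = 2196

σ(1859) = 2196


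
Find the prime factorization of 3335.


3335 / 5 = 667
667 / 23 = 29
29 / 29 = 1
3335 = 5 × 23 × 29


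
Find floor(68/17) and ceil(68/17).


68/17 = 4.0000
floor = 4
ceil = 4

floor = 4, ceil = 4


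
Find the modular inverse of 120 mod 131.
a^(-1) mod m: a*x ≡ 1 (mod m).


Use the extended Euclidean algorithm on (131, 120); each row r = 131*s + 120*t:
r=131, s=1, t=0
r=120, s=0, t=1
q=1: r=11, s=1, t=-1   [131*(1) + 120*(-1) = 11]
q=10: r=10, s=-10, t=11   [131*(-10) + 120*(11) = 10]
q=1: r=1, s=11, t=-12   [131*(11) + 120*(-12) = 1]
q=10: r=0, s=-120, t=131   [131*(-120) + 120*(131) = 0]
GCD = 1 with t = -12, so 120*(-12) ≡ 1 (mod 131)
Inverse = -12 mod 131 = 119
Check: 120 * 119 = 14280 ≡ 1 (mod 131)

120^(-1) ≡ 119 (mod 131)


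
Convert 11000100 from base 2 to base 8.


11000100 (base 2) = 196 (decimal)
196 (decimal) = 304 (base 8)


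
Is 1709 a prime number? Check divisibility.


Check divisors up to sqrt(1709) = 41.3401
No divisors found.
1709 is prime.

Yes, 1709 is prime


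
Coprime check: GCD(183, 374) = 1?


Euclidean algorithm:
374 = 2 * 183 + 8
183 = 22 * 8 + 7
8 = 1 * 7 + 1
7 = 7 * 1 + 0
GCD(183, 374) = 1

Yes, coprime (GCD = 1)


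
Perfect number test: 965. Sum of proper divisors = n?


Proper divisors of 965: 1, 5, 193
Sum = 1 + 5 + 193 = 199

No, 965 is not perfect (199 ≠ 965)


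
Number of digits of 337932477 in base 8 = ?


337932477 in base 8 = 2411070275
Number of digits = 10

10 digits (base 8)


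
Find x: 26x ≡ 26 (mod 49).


GCD(26, 49) = 1, unique solution
a^(-1) mod 49 = 17
x = 17 * 26 mod 49 = 1

x ≡ 1 (mod 49)


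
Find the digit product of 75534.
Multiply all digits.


7 × 5 × 5 × 3 × 4 = 2100


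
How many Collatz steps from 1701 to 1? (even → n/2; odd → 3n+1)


1701 → 5104 → 2552 → 1276 → 638 → 319 → 958 → 479 → 1438 → 719 → 2158 → 1079 → 3238 → 1619 → 4858 → 2429 → 7288 → 3644 → 1822 → 911 → 2734 → 1367 → 4102 → 2051 → 6154 → 3077 → 9232 → 4616 → 2308 → 1154 → 577 → 1732 → 866 → 433 → 1300 → 650 → 325 → 976 → 488 → 244 → 122 → 61 → 184 → 92 → 46 → 23 → 70 → 35 → 106 → 53 → 160 → 80 → 40 → 20 → 10 → 5 → 16 → 8 → 4 → 2 → 1
Total steps = 60

60 steps


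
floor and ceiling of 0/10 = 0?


0/10 = 0
floor = 0
ceil = 0

floor = 0, ceil = 0


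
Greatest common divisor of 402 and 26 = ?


402 = 15 * 26 + 12
26 = 2 * 12 + 2
12 = 6 * 2 + 0
GCD = 2


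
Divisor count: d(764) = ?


764 = 2^2 × 191^1
d(764) = (2+1) × (1+1) = 6

6 divisors


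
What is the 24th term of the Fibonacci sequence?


Sequence: 1, 1, 2, 3, 5, 8, 13, 21, 34, 55, 89, 144, 233, 377, 610, 987, 1597, 2584, 4181, 6765, 10946, 17711, 28657, 46368
F(24) = 46368


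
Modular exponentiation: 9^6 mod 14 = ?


9^1 mod 14 = 9
9^2 mod 14 = 11
9^3 mod 14 = 1
9^4 mod 14 = 9
9^5 mod 14 = 11
9^6 mod 14 = 1


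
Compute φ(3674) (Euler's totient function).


3674 = 2 × 11 × 167
Prime factors: 2, 11, 167
φ(3674) = 3674 × (1-1/2) × (1-1/11) × (1-1/167)
= 3674 × 1/2 × 10/11 × 166/167 = 1660

φ(3674) = 1660


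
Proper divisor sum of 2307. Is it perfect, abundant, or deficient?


Proper divisors: 1, 3, 769
Sum = 1 + 3 + 769 = 773
773 < 2307 → deficient

s(2307) = 773 (deficient)


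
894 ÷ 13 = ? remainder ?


894 = 13 * 68 + 10
Check: 884 + 10 = 894

q = 68, r = 10


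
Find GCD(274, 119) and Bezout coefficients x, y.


Tabular extended Euclidean (each row: r = 274*s + 119*t):
r=274, s=1, t=0
r=119, s=0, t=1
q=2: r=36, s=1, t=-2   [274*(1) + 119*(-2) = 36]
q=3: r=11, s=-3, t=7   [274*(-3) + 119*(7) = 11]
q=3: r=3, s=10, t=-23   [274*(10) + 119*(-23) = 3]
q=3: r=2, s=-33, t=76   [274*(-33) + 119*(76) = 2]
q=1: r=1, s=43, t=-99   [274*(43) + 119*(-99) = 1]
q=2: r=0, s=-119, t=274   [274*(-119) + 119*(274) = 0]
GCD = 1; from the row with r=1: x=43, y=-99
Check: 274*(43) + 119*(-99) = 11782 - 11781 = 1

GCD = 1, x = 43, y = -99


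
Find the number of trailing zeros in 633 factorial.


floor(633/5) = 126
floor(633/25) = 25
floor(633/125) = 5
floor(633/625) = 1
Total = 157

157 trailing zeros


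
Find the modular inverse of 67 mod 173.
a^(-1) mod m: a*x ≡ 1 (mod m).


Use the extended Euclidean algorithm on (173, 67); each row r = 173*s + 67*t:
r=173, s=1, t=0
r=67, s=0, t=1
q=2: r=39, s=1, t=-2   [173*(1) + 67*(-2) = 39]
q=1: r=28, s=-1, t=3   [173*(-1) + 67*(3) = 28]
q=1: r=11, s=2, t=-5   [173*(2) + 67*(-5) = 11]
q=2: r=6, s=-5, t=13   [173*(-5) + 67*(13) = 6]
q=1: r=5, s=7, t=-18   [173*(7) + 67*(-18) = 5]
q=1: r=1, s=-12, t=31   [173*(-12) + 67*(31) = 1]
q=5: r=0, s=67, t=-173   [173*(67) + 67*(-173) = 0]
GCD = 1 with t = 31, so 67*(31) ≡ 1 (mod 173)
Inverse = 31 mod 173 = 31
Check: 67 * 31 = 2077 ≡ 1 (mod 173)

67^(-1) ≡ 31 (mod 173)


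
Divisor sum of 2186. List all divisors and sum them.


Divisors of 2186: 1, 2, 1093, 2186
Sum = 1 + 2 + 1093 + 2186 = 3282

σ(2186) = 3282


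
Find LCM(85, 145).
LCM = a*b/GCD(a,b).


GCD(85, 145) = 5
LCM = 85*145/5 = 12325/5 = 2465

LCM = 2465


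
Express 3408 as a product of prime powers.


3408 / 2 = 1704
1704 / 2 = 852
852 / 2 = 426
426 / 2 = 213
213 / 3 = 71
71 / 71 = 1
3408 = 2^4 × 3 × 71


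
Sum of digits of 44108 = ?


4 + 4 + 1 + 0 + 8 = 17


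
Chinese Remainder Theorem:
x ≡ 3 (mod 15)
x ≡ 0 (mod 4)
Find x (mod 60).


M = 15*4 = 60
M1 = M/15 = 4, M2 = M/4 = 15
M1^(-1) mod 15 = 4, M2^(-1) mod 4 = 3
x = 3*4*4 + 0*15*3 = 48
48 mod 60 = 48
Check: 48 mod 15 = 3 ✓, 48 mod 4 = 0 ✓

x ≡ 48 (mod 60)


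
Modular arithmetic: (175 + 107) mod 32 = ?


175 + 107 = 282
282 mod 32 = 26


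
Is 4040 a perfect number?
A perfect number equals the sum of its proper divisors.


Proper divisors of 4040: 1, 2, 4, 5, 8, 10, 20, 40, 101, 202, 404, 505, 808, 1010, 2020
Sum = 1 + 2 + 4 + 5 + 8 + 10 + 20 + 40 + 101 + 202 + 404 + 505 + 808 + 1010 + 2020 = 5140

No, 4040 is not perfect (5140 ≠ 4040)


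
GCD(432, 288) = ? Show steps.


432 = 1 * 288 + 144
288 = 2 * 144 + 0
GCD = 144


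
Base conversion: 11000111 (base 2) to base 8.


11000111 (base 2) = 199 (decimal)
199 (decimal) = 307 (base 8)


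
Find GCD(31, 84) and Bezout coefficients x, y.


Tabular extended Euclidean (each row: r = 31*s + 84*t):
r=31, s=1, t=0
r=84, s=0, t=1
q=0: r=31, s=1, t=0   [31*(1) + 84*(0) = 31]
q=2: r=22, s=-2, t=1   [31*(-2) + 84*(1) = 22]
q=1: r=9, s=3, t=-1   [31*(3) + 84*(-1) = 9]
q=2: r=4, s=-8, t=3   [31*(-8) + 84*(3) = 4]
q=2: r=1, s=19, t=-7   [31*(19) + 84*(-7) = 1]
q=4: r=0, s=-84, t=31   [31*(-84) + 84*(31) = 0]
GCD = 1; from the row with r=1: x=19, y=-7
Check: 31*(19) + 84*(-7) = 589 - 588 = 1

GCD = 1, x = 19, y = -7


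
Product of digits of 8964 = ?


8 × 9 × 6 × 4 = 1728


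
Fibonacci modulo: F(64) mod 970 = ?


F(k) mod 970 for k=1..64:
1, 1, 2, 3, 5, 8, 13, 21, 34, 55, 89, 144, 233, 377, 610, 17, 627, 644, 301, 945, 276, 251, 527, 778, 335, 143, 478, 621, 129, 750, 879, 659, 568, 257, 825, 112, 937, 79, 46, 125, 171, 296, 467, 763, 260, 53, 313, 366, 679, 75, 754, 829, 613, 472, 115, 587, 702, 319, 51, 370, 421, 791, 242, 63
F(64) mod 970 = 63


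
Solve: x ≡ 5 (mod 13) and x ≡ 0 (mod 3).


M = 13*3 = 39
M1 = M/13 = 3, M2 = M/3 = 13
M1^(-1) mod 13 = 9, M2^(-1) mod 3 = 1
x = 5*3*9 + 0*13*1 = 135
135 mod 39 = 18
Check: 18 mod 13 = 5 ✓, 18 mod 3 = 0 ✓

x ≡ 18 (mod 39)


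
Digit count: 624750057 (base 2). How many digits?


624750057 in base 2 = 100101001111001110110111101001
Number of digits = 30

30 digits (base 2)


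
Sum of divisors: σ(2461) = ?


Divisors of 2461: 1, 23, 107, 2461
Sum = 1 + 23 + 107 + 2461 = 2592

σ(2461) = 2592


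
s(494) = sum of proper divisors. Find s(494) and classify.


Proper divisors: 1, 2, 13, 19, 26, 38, 247
Sum = 1 + 2 + 13 + 19 + 26 + 38 + 247 = 346
346 < 494 → deficient

s(494) = 346 (deficient)


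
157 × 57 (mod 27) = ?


157 × 57 = 8949
8949 mod 27 = 12


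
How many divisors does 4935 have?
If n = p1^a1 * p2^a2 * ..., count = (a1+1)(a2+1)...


4935 = 3^1 × 5^1 × 7^1 × 47^1
d(4935) = (1+1) × (1+1) × (1+1) × (1+1) = 16

16 divisors


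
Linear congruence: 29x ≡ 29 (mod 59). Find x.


GCD(29, 59) = 1, unique solution
a^(-1) mod 59 = 57
x = 57 * 29 mod 59 = 1

x ≡ 1 (mod 59)


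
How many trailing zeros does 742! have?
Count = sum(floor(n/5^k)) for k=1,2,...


floor(742/5) = 148
floor(742/25) = 29
floor(742/125) = 5
floor(742/625) = 1
Total = 183

183 trailing zeros


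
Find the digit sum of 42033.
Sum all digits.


4 + 2 + 0 + 3 + 3 = 12


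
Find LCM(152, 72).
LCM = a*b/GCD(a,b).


GCD(152, 72) = 8
LCM = 152*72/8 = 10944/8 = 1368

LCM = 1368


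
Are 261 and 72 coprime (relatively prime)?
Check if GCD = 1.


Euclidean algorithm:
261 = 3 * 72 + 45
72 = 1 * 45 + 27
45 = 1 * 27 + 18
27 = 1 * 18 + 9
18 = 2 * 9 + 0
GCD(261, 72) = 9

No, not coprime (GCD = 9)


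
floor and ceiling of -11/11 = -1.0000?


-11/11 = -1.0000
floor = -1
ceil = -1

floor = -1, ceil = -1


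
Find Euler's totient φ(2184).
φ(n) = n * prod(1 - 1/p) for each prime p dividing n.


2184 = 2^3 × 3 × 7 × 13
Prime factors: 2, 3, 7, 13
φ(2184) = 2184 × (1-1/2) × (1-1/3) × (1-1/7) × (1-1/13)
= 2184 × 1/2 × 2/3 × 6/7 × 12/13 = 576

φ(2184) = 576


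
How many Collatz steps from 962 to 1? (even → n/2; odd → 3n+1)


962 → 481 → 1444 → 722 → 361 → 1084 → 542 → 271 → 814 → 407 → 1222 → 611 → 1834 → 917 → 2752 → 1376 → 688 → 344 → 172 → 86 → 43 → 130 → 65 → 196 → 98 → 49 → 148 → 74 → 37 → 112 → 56 → 28 → 14 → 7 → 22 → 11 → 34 → 17 → 52 → 26 → 13 → 40 → 20 → 10 → 5 → 16 → 8 → 4 → 2 → 1
Total steps = 49

49 steps


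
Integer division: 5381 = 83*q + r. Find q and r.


5381 = 83 * 64 + 69
Check: 5312 + 69 = 5381

q = 64, r = 69


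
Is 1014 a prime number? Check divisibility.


1014 / 2 = 507 (exact division)
1014 is NOT prime.

No, 1014 is not prime


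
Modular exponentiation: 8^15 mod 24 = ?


8^1 mod 24 = 8
8^2 mod 24 = 16
8^3 mod 24 = 8
8^4 mod 24 = 16
8^5 mod 24 = 8
8^6 mod 24 = 16
8^7 mod 24 = 8
8^8 mod 24 = 16
8^9 mod 24 = 8
8^10 mod 24 = 16
8^11 mod 24 = 8
8^12 mod 24 = 16
8^13 mod 24 = 8
8^14 mod 24 = 16
8^15 mod 24 = 8


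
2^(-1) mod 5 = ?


Use the extended Euclidean algorithm on (5, 2); each row r = 5*s + 2*t:
r=5, s=1, t=0
r=2, s=0, t=1
q=2: r=1, s=1, t=-2   [5*(1) + 2*(-2) = 1]
q=2: r=0, s=-2, t=5   [5*(-2) + 2*(5) = 0]
GCD = 1 with t = -2, so 2*(-2) ≡ 1 (mod 5)
Inverse = -2 mod 5 = 3
Check: 2 * 3 = 6 ≡ 1 (mod 5)

2^(-1) ≡ 3 (mod 5)


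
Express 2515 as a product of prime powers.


2515 / 5 = 503
503 / 503 = 1
2515 = 5 × 503


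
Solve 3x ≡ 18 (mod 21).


GCD(3, 21) = 3 divides 18
Divide: 1x ≡ 6 (mod 7)
x ≡ 6 (mod 7)


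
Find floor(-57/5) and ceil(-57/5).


-57/5 = -11.4000
floor = -12
ceil = -11

floor = -12, ceil = -11


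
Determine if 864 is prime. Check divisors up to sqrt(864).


864 / 2 = 432 (exact division)
864 is NOT prime.

No, 864 is not prime


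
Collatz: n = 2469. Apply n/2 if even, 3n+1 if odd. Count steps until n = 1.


2469 → 7408 → 3704 → 1852 → 926 → 463 → 1390 → 695 → 2086 → 1043 → 3130 → 1565 → 4696 → 2348 → 1174 → 587 → 1762 → 881 → 2644 → 1322 → 661 → 1984 → 992 → 496 → 248 → 124 → 62 → 31 → 94 → 47 → 142 → 71 → 214 → 107 → 322 → 161 → 484 → 242 → 121 → 364 → 182 → 91 → 274 → 137 → 412 → 206 → 103 → 310 → 155 → 466 → 233 → 700 → 350 → 175 → 526 → 263 → 790 → 395 → 1186 → 593 → 1780 → 890 → 445 → 1336 → 668 → 334 → 167 → 502 → 251 → 754 → 377 → 1132 → 566 → 283 → 850 → 425 → 1276 → 638 → 319 → 958 → 479 → 1438 → 719 → 2158 → 1079 → 3238 → 1619 → 4858 → 2429 → 7288 → 3644 → 1822 → 911 → 2734 → 1367 → 4102 → 2051 → 6154 → 3077 → 9232 → 4616 → 2308 → 1154 → 577 → 1732 → 866 → 433 → 1300 → 650 → 325 → 976 → 488 → 244 → 122 → 61 → 184 → 92 → 46 → 23 → 70 → 35 → 106 → 53 → 160 → 80 → 40 → 20 → 10 → 5 → 16 → 8 → 4 → 2 → 1
Total steps = 133

133 steps


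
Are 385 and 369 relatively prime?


Euclidean algorithm:
385 = 1 * 369 + 16
369 = 23 * 16 + 1
16 = 16 * 1 + 0
GCD(385, 369) = 1

Yes, coprime (GCD = 1)


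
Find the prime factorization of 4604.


4604 / 2 = 2302
2302 / 2 = 1151
1151 / 1151 = 1
4604 = 2^2 × 1151


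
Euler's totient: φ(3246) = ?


3246 = 2 × 3 × 541
Prime factors: 2, 3, 541
φ(3246) = 3246 × (1-1/2) × (1-1/3) × (1-1/541)
= 3246 × 1/2 × 2/3 × 540/541 = 1080

φ(3246) = 1080


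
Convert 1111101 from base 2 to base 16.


1111101 (base 2) = 125 (decimal)
125 (decimal) = 7D (base 16)


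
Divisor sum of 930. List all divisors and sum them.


Divisors of 930: 1, 2, 3, 5, 6, 10, 15, 30, 31, 62, 93, 155, 186, 310, 465, 930
Sum = 1 + 2 + 3 + 5 + 6 + 10 + 15 + 30 + 31 + 62 + 93 + 155 + 186 + 310 + 465 + 930 = 2304

σ(930) = 2304


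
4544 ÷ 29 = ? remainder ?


4544 = 29 * 156 + 20
Check: 4524 + 20 = 4544

q = 156, r = 20


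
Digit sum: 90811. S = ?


9 + 0 + 8 + 1 + 1 = 19


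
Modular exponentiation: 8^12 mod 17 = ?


8^1 mod 17 = 8
8^2 mod 17 = 13
8^3 mod 17 = 2
8^4 mod 17 = 16
8^5 mod 17 = 9
8^6 mod 17 = 4
8^7 mod 17 = 15
8^8 mod 17 = 1
8^9 mod 17 = 8
8^10 mod 17 = 13
8^11 mod 17 = 2
8^12 mod 17 = 16


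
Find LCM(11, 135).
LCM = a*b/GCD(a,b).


GCD(11, 135) = 1
LCM = 11*135/1 = 1485/1 = 1485

LCM = 1485


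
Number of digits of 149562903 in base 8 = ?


149562903 in base 8 = 1072423027
Number of digits = 10

10 digits (base 8)


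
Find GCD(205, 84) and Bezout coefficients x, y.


Tabular extended Euclidean (each row: r = 205*s + 84*t):
r=205, s=1, t=0
r=84, s=0, t=1
q=2: r=37, s=1, t=-2   [205*(1) + 84*(-2) = 37]
q=2: r=10, s=-2, t=5   [205*(-2) + 84*(5) = 10]
q=3: r=7, s=7, t=-17   [205*(7) + 84*(-17) = 7]
q=1: r=3, s=-9, t=22   [205*(-9) + 84*(22) = 3]
q=2: r=1, s=25, t=-61   [205*(25) + 84*(-61) = 1]
q=3: r=0, s=-84, t=205   [205*(-84) + 84*(205) = 0]
GCD = 1; from the row with r=1: x=25, y=-61
Check: 205*(25) + 84*(-61) = 5125 - 5124 = 1

GCD = 1, x = 25, y = -61


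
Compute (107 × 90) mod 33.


107 × 90 = 9630
9630 mod 33 = 27


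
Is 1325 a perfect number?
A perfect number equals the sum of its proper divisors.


Proper divisors of 1325: 1, 5, 25, 53, 265
Sum = 1 + 5 + 25 + 53 + 265 = 349

No, 1325 is not perfect (349 ≠ 1325)


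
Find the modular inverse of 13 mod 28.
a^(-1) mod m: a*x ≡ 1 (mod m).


Use the extended Euclidean algorithm on (28, 13); each row r = 28*s + 13*t:
r=28, s=1, t=0
r=13, s=0, t=1
q=2: r=2, s=1, t=-2   [28*(1) + 13*(-2) = 2]
q=6: r=1, s=-6, t=13   [28*(-6) + 13*(13) = 1]
q=2: r=0, s=13, t=-28   [28*(13) + 13*(-28) = 0]
GCD = 1 with t = 13, so 13*(13) ≡ 1 (mod 28)
Inverse = 13 mod 28 = 13
Check: 13 * 13 = 169 ≡ 1 (mod 28)

13^(-1) ≡ 13 (mod 28)


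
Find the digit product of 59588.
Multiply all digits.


5 × 9 × 5 × 8 × 8 = 14400


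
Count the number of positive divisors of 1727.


1727 = 11^1 × 157^1
d(1727) = (1+1) × (1+1) = 4

4 divisors


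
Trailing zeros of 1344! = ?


floor(1344/5) = 268
floor(1344/25) = 53
floor(1344/125) = 10
floor(1344/625) = 2
Total = 333

333 trailing zeros


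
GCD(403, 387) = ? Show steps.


403 = 1 * 387 + 16
387 = 24 * 16 + 3
16 = 5 * 3 + 1
3 = 3 * 1 + 0
GCD = 1


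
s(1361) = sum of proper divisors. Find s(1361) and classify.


Proper divisors: 1
Sum = 1 = 1
1 < 1361 → deficient

s(1361) = 1 (deficient)


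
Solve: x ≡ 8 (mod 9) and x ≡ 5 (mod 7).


M = 9*7 = 63
M1 = M/9 = 7, M2 = M/7 = 9
M1^(-1) mod 9 = 4, M2^(-1) mod 7 = 4
x = 8*7*4 + 5*9*4 = 404
404 mod 63 = 26
Check: 26 mod 9 = 8 ✓, 26 mod 7 = 5 ✓

x ≡ 26 (mod 63)


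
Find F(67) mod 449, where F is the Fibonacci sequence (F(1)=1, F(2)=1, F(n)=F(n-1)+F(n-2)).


F(k) mod 449 for k=1..67:
1, 1, 2, 3, 5, 8, 13, 21, 34, 55, 89, 144, 233, 377, 161, 89, 250, 339, 140, 30, 170, 200, 370, 121, 42, 163, 205, 368, 124, 43, 167, 210, 377, 138, 66, 204, 270, 25, 295, 320, 166, 37, 203, 240, 443, 234, 228, 13, 241, 254, 46, 300, 346, 197, 94, 291, 385, 227, 163, 390, 104, 45, 149, 194, 343, 88, 431
F(67) mod 449 = 431


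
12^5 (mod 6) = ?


12^1 mod 6 = 0
12^2 mod 6 = 0
12^3 mod 6 = 0
12^4 mod 6 = 0
12^5 mod 6 = 0


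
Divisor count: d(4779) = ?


4779 = 3^4 × 59^1
d(4779) = (4+1) × (1+1) = 10

10 divisors


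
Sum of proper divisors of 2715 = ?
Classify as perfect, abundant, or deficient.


Proper divisors: 1, 3, 5, 15, 181, 543, 905
Sum = 1 + 3 + 5 + 15 + 181 + 543 + 905 = 1653
1653 < 2715 → deficient

s(2715) = 1653 (deficient)


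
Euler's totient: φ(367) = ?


367 = 367
Prime factors: 367
φ(367) = 367 × (1-1/367)
= 367 × 366/367 = 366

φ(367) = 366


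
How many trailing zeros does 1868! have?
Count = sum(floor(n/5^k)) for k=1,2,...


floor(1868/5) = 373
floor(1868/25) = 74
floor(1868/125) = 14
floor(1868/625) = 2
Total = 463

463 trailing zeros


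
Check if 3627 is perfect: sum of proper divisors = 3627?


Proper divisors of 3627: 1, 3, 9, 13, 31, 39, 93, 117, 279, 403, 1209
Sum = 1 + 3 + 9 + 13 + 31 + 39 + 93 + 117 + 279 + 403 + 1209 = 2197

No, 3627 is not perfect (2197 ≠ 3627)


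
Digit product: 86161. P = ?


8 × 6 × 1 × 6 × 1 = 288


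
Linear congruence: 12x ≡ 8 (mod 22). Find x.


GCD(12, 22) = 2 divides 8
Divide: 6x ≡ 4 (mod 11)
x ≡ 8 (mod 11)


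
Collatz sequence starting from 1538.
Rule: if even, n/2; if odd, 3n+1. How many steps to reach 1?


1538 → 769 → 2308 → 1154 → 577 → 1732 → 866 → 433 → 1300 → 650 → 325 → 976 → 488 → 244 → 122 → 61 → 184 → 92 → 46 → 23 → 70 → 35 → 106 → 53 → 160 → 80 → 40 → 20 → 10 → 5 → 16 → 8 → 4 → 2 → 1
Total steps = 34

34 steps
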